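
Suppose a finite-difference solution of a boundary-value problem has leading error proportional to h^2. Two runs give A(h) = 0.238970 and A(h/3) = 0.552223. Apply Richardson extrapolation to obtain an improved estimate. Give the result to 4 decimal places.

Extrapolated value = (9·A(h/3) − A(h)) / (9 − 1)
= (9·0.552223 − 0.238970) / 8
= 4.731037 / 8 = 0.591380

0.5914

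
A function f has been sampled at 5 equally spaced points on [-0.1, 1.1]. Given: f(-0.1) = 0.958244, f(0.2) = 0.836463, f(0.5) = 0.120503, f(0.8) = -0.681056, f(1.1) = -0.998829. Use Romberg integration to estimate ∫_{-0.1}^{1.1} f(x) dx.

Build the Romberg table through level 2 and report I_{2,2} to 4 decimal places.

0.0818

I_{0,0} (trapezoid, 1 panel, h=1.2000): -0.024351
I_{1,0} (trapezoid, 2 panels, h=0.6000): 0.060126
I_{2,0} (trapezoid, 4 panels, h=0.3000): 0.076685
I_{1,1} = 0.060126 + (0.060126 − (-0.024351))/3 = 0.088285
I_{2,1} = 0.076685 + (0.076685 − 0.060126)/3 = 0.082205
I_{2,2} = 0.082205 + (0.082205 − 0.088285)/15 = 0.081800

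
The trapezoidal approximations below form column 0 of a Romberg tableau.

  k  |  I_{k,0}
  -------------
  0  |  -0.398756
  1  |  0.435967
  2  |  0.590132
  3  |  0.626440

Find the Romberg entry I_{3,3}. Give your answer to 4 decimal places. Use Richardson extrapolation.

Richardson extrapolation on the trapezoidal column (denominator 4−1=3):
I_{1,1} = (4·0.435967 − (-0.398756)) / 3 = 0.714208
I_{2,1} = (4·0.590132 − 0.435967) / 3 = 0.641520
I_{3,1} = (4·0.626440 − 0.590132) / 3 = 0.638543
I_{2,2} = 0.641520 + (0.641520 − 0.714208)/15 = 0.636674
I_{3,2} = (16·0.638543 − 0.641520) / 15 = 0.638345
I_{3,3} = 0.638345 + (0.638345 − 0.636674)/63 = 0.638372

0.6384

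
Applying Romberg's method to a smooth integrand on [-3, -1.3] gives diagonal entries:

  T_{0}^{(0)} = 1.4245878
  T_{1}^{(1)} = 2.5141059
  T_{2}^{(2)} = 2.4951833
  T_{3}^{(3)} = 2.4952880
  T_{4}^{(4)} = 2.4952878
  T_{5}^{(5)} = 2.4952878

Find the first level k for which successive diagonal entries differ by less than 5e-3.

|T_{1}^{(1)} − T_{0}^{(0)}| = 1.0895181 ≥ 5e-3
|T_{2}^{(2)} − T_{1}^{(1)}| = 0.0189226 ≥ 5e-3
|T_{3}^{(3)} − T_{2}^{(2)}| = 0.0001047 < 5e-3

k = 3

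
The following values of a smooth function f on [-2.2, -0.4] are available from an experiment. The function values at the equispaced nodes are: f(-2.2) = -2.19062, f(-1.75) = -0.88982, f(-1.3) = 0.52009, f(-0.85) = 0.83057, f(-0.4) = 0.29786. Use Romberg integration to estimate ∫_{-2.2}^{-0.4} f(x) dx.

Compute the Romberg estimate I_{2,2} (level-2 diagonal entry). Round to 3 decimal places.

I_{0,0} (trapezoid, 1 panel, h=1.8000): -1.70348
I_{1,0} (trapezoid, 2 panels, h=0.9000): -0.38366
I_{2,0} (trapezoid, 4 panels, h=0.4500): -0.21849
I_{1,1} = -0.38366 + (-0.38366 − (-1.70348))/3 = 0.05628
I_{2,1} = -0.21849 + (-0.21849 − (-0.38366))/3 = -0.16343
I_{2,2} = -0.16343 + (-0.16343 − 0.05628)/15 = -0.17808

-0.178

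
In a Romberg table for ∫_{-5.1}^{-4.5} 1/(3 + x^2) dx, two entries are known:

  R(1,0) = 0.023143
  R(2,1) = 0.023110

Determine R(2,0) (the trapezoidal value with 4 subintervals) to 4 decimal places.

0.0231

From R(2,1) = (4·R(2,0) − R(1,0))/3, solve for R(2,0):
4·R(2,0) = 3·0.023110 + 0.023143 = 0.092473
R(2,0) = 0.023118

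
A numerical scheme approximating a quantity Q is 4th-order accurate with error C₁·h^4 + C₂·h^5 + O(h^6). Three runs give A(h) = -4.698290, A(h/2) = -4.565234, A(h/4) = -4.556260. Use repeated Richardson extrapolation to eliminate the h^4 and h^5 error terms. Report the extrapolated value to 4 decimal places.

-4.5556

First eliminate the h^4 term (factor 2^4 = 16):
  B₁ = (16·(-4.565234) − (-4.698290))/15 = -4.556364
  B₂ = (16·(-4.556260) − (-4.565234))/15 = -4.555662
Then eliminate the h^5 term (factor 2^5 = 32):
  (32·(-4.555662) − (-4.556364))/31 = -4.555639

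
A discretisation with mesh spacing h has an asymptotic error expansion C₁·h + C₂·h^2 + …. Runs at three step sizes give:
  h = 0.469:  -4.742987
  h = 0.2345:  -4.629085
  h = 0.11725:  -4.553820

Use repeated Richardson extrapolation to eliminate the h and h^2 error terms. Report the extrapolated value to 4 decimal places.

-4.4663

First eliminate the h term (factor 2^1 = 2):
  B₁ = (2·(-4.629085) − (-4.742987))/1 = -4.515183
  B₂ = (2·(-4.553820) − (-4.629085))/1 = -4.478555
Then eliminate the h^2 term (factor 2^2 = 4):
  (4·(-4.478555) − (-4.515183))/3 = -4.466346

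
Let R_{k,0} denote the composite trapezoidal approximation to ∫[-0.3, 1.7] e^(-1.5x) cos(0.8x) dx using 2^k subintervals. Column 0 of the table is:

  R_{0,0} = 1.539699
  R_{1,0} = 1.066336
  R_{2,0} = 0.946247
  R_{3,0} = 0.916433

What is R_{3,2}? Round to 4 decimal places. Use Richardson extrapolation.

R_{2,1} = (4·0.946247 − 1.066336) / 3 = 0.906217
R_{3,1} = 0.916433 + (0.916433 − 0.946247)/3 = 0.906495
R_{3,2} = (16·0.906495 − 0.906217) / 15 = 0.906514

0.9065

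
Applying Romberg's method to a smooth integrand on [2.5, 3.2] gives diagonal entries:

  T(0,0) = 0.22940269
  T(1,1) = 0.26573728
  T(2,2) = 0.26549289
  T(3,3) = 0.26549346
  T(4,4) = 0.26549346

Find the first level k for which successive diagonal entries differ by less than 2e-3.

|T(1,1) − T(0,0)| = 0.03633459 ≥ 2e-3
|T(2,2) − T(1,1)| = 0.00024439 < 2e-3

k = 2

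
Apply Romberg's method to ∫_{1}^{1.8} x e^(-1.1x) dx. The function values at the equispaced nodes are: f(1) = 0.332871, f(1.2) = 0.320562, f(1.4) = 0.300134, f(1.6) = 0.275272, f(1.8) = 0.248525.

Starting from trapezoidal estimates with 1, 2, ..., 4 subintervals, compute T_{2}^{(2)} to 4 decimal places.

T_{0}^{(0)} (trapezoid, 1 panel, h=0.8000): 0.232558
T_{1}^{(0)} (trapezoid, 2 panels, h=0.4000): 0.236333
T_{2}^{(0)} (trapezoid, 4 panels, h=0.2000): 0.237333
T_{1}^{(1)} = 0.236333 + (0.236333 − 0.232558)/3 = 0.237591
T_{2}^{(1)} = 0.237333 + (0.237333 − 0.236333)/3 = 0.237666
T_{2}^{(2)} = 0.237666 + (0.237666 − 0.237591)/15 = 0.237671

0.2377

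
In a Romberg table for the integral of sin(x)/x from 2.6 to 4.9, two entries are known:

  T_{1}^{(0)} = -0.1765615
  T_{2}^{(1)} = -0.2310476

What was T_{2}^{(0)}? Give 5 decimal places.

-0.21743

From T_{2}^{(1)} = (4·T_{2}^{(0)} − T_{1}^{(0)})/3, solve for T_{2}^{(0)}:
4·T_{2}^{(0)} = 3·(-0.2310476) + (-0.1765615) = -0.8697043
T_{2}^{(0)} = -0.2174261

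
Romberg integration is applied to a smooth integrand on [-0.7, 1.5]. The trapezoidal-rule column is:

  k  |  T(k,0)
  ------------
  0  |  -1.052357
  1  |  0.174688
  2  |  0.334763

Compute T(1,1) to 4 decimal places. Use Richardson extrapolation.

Richardson extrapolation on the trapezoidal column (denominator 4−1=3):
T(1,1) = 0.174688 + (0.174688 − (-1.052357))/3 = 0.583703
(Column j=1 coincides with Simpson's rule on the same nodes.)

0.5837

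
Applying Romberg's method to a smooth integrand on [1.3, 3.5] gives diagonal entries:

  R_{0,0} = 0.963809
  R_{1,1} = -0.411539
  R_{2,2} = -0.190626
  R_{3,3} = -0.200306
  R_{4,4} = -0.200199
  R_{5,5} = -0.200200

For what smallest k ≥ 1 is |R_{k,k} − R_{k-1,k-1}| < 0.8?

k = 2

|R_{1,1} − R_{0,0}| = 1.375348 ≥ 0.8
|R_{2,2} − R_{1,1}| = 0.220913 < 0.8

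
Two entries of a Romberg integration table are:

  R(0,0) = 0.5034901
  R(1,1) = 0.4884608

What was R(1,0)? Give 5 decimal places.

From R(1,1) = (4·R(1,0) − R(0,0))/3, solve for R(1,0):
4·R(1,0) = 3·0.4884608 + 0.5034901 = 1.9688725
R(1,0) = 0.4922181

0.49222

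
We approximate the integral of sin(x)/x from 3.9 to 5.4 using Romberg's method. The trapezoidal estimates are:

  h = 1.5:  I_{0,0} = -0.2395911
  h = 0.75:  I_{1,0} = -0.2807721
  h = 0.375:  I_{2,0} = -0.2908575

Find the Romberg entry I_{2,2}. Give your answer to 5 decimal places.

-0.29420

Richardson extrapolation on the trapezoidal column (denominator 4−1=3):
I_{1,1} = (4·(-0.2807721) − (-0.2395911)) / 3 = -0.2944991
I_{2,1} = -0.2908575 + (-0.2908575 − (-0.2807721))/3 = -0.2942193
I_{2,2} = (16·(-0.2942193) − (-0.2944991)) / 15 = -0.2942006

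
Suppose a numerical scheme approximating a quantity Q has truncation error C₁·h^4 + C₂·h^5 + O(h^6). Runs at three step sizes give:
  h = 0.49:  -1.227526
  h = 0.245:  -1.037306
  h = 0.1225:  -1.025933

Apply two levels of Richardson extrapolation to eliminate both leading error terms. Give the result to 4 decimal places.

-1.0252

First eliminate the h^4 term (factor 2^4 = 16):
  B₁ = (16·(-1.037306) − (-1.227526))/15 = -1.024625
  B₂ = (16·(-1.025933) − (-1.037306))/15 = -1.025175
Then eliminate the h^5 term (factor 2^5 = 32):
  (32·(-1.025175) − (-1.024625))/31 = -1.025193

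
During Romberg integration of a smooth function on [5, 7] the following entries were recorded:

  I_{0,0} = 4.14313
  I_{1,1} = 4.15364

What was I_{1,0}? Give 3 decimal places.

From I_{1,1} = (4·I_{1,0} − I_{0,0})/3, solve for I_{1,0}:
4·I_{1,0} = 3·4.15364 + 4.14313 = 16.60405
I_{1,0} = 4.15101

4.151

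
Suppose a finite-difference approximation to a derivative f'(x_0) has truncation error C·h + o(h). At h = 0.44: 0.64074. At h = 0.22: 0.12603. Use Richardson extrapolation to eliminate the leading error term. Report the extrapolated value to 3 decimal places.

The leading error scales as h; refining by a factor of 2 reduces it by 2^1 = 2.
Extrapolated value = (2·A(h/2) − A(h)) / (2 − 1)
= (2·0.12603 − 0.64074) / 1
= -0.38868 / 1 = -0.38868

-0.389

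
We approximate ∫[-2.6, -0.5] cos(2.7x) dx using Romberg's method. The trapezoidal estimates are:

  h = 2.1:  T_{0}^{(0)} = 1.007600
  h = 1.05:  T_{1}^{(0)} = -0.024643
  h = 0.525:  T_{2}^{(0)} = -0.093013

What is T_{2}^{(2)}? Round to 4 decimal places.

-0.0989

T_{1}^{(1)} = (4·(-0.024643) − 1.007600) / 3 = -0.368724
T_{2}^{(1)} = -0.093013 + (-0.093013 − (-0.024643))/3 = -0.115803
T_{2}^{(2)} = -0.115803 + (-0.115803 − (-0.368724))/15 = -0.098942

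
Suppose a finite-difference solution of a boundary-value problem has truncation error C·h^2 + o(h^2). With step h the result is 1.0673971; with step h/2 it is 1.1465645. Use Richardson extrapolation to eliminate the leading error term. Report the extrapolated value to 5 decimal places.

The leading error scales as h^2; refining by a factor of 2 reduces it by 2^2 = 4.
Extrapolated value = (4·A(h/2) − A(h)) / (4 − 1)
= (4·1.1465645 − 1.0673971) / 3
= 3.5188609 / 3 = 1.1729536

1.17295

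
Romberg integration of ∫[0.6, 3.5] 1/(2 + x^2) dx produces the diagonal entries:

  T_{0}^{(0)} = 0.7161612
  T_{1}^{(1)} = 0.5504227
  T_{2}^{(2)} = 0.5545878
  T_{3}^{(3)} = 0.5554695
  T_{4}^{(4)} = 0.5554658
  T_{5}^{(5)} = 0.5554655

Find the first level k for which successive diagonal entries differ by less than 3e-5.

|T_{1}^{(1)} − T_{0}^{(0)}| = 0.1657385 ≥ 3e-5
|T_{2}^{(2)} − T_{1}^{(1)}| = 0.0041651 ≥ 3e-5
|T_{3}^{(3)} − T_{2}^{(2)}| = 0.0008817 ≥ 3e-5
|T_{4}^{(4)} − T_{3}^{(3)}| = 0.0000037 < 3e-5

k = 4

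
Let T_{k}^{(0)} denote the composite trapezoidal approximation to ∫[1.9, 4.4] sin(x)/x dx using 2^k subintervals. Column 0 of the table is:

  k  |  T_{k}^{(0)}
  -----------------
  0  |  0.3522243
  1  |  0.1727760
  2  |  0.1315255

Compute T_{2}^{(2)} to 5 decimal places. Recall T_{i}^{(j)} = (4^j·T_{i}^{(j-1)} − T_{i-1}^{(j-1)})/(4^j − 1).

T_{1}^{(1)} = (4·0.1727760 − 0.3522243) / 3 = 0.1129599
T_{2}^{(1)} = (4·0.1315255 − 0.1727760) / 3 = 0.1177753
T_{2}^{(2)} = (16·0.1177753 − 0.1129599) / 15 = 0.1180963

0.11810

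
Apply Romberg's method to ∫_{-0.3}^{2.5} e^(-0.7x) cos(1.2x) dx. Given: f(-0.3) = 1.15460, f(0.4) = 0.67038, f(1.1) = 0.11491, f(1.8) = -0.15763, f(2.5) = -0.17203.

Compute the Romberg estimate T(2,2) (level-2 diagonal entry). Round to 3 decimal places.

0.767

T(0,0) (trapezoid, 1 panel, h=2.8000): 1.37560
T(1,0) (trapezoid, 2 panels, h=1.4000): 0.84867
T(2,0) (trapezoid, 4 panels, h=0.7000): 0.78326
T(1,1) = 0.84867 + (0.84867 − 1.37560)/3 = 0.67303
T(2,1) = 0.78326 + (0.78326 − 0.84867)/3 = 0.76146
T(2,2) = 0.76146 + (0.76146 − 0.67303)/15 = 0.76736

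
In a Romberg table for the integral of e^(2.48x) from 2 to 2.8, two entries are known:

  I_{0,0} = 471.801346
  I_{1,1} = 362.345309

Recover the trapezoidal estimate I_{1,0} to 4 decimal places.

From I_{1,1} = (4·I_{1,0} − I_{0,0})/3, solve for I_{1,0}:
4·I_{1,0} = 3·362.345309 + 471.801346 = 1558.837273
I_{1,0} = 389.709318

389.7093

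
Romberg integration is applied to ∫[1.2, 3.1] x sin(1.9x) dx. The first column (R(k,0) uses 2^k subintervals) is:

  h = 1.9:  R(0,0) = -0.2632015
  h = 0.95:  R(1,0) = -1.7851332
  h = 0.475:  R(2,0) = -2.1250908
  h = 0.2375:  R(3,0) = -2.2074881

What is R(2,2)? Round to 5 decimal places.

-2.23481

R(1,1) = (4·(-1.7851332) − (-0.2632015)) / 3 = -2.2924438
R(2,1) = -2.1250908 + (-2.1250908 − (-1.7851332))/3 = -2.2384100
R(2,2) = (16·(-2.2384100) − (-2.2924438)) / 15 = -2.2348077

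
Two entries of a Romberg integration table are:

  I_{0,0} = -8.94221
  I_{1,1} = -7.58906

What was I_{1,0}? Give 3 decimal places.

From I_{1,1} = (4·I_{1,0} − I_{0,0})/3, solve for I_{1,0}:
4·I_{1,0} = 3·(-7.58906) + (-8.94221) = -31.70939
I_{1,0} = -7.92735

-7.927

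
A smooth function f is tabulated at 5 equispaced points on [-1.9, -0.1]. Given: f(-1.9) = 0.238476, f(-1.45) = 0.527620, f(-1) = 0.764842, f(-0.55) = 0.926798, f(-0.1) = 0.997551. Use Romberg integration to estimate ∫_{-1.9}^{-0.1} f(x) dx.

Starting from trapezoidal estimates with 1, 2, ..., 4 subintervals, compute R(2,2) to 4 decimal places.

1.2874

R(0,0) (trapezoid, 1 panel, h=1.8000): 1.112424
R(1,0) (trapezoid, 2 panels, h=0.9000): 1.244570
R(2,0) (trapezoid, 4 panels, h=0.4500): 1.276773
R(1,1) = 1.244570 + (1.244570 − 1.112424)/3 = 1.288619
R(2,1) = 1.276773 + (1.276773 − 1.244570)/3 = 1.287507
R(2,2) = 1.287507 + (1.287507 − 1.288619)/15 = 1.287433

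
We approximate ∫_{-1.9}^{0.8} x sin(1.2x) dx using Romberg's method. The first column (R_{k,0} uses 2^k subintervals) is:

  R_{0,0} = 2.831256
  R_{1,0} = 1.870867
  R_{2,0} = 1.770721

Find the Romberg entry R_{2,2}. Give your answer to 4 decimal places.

1.7498

R_{1,1} = (4·1.870867 − 2.831256) / 3 = 1.550737
R_{2,1} = 1.770721 + (1.770721 − 1.870867)/3 = 1.737339
R_{2,2} = (16·1.737339 − 1.550737) / 15 = 1.749779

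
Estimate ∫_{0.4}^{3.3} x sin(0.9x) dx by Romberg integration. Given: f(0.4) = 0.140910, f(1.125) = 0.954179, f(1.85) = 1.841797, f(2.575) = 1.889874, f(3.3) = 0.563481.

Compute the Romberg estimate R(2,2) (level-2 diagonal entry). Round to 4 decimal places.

R(0,0) (trapezoid, 1 panel, h=2.9000): 1.021367
R(1,0) (trapezoid, 2 panels, h=1.4500): 3.181289
R(2,0) (trapezoid, 4 panels, h=0.7250): 3.652583
R(1,1) = 3.181289 + (3.181289 − 1.021367)/3 = 3.901263
R(2,1) = 3.652583 + (3.652583 − 3.181289)/3 = 3.809681
R(2,2) = 3.809681 + (3.809681 − 3.901263)/15 = 3.803576

3.8036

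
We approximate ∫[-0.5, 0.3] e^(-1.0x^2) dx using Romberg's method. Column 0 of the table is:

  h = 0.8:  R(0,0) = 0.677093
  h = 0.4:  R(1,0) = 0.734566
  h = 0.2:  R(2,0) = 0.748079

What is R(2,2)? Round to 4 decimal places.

0.7525

R(1,1) = (4·0.734566 − 0.677093) / 3 = 0.753724
R(2,1) = (4·0.748079 − 0.734566) / 3 = 0.752583
R(2,2) = 0.752583 + (0.752583 − 0.753724)/15 = 0.752507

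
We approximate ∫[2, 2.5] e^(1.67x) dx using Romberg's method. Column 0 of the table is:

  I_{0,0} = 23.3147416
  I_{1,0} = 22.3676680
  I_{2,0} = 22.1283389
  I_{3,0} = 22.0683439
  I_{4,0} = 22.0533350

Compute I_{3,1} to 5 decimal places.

22.04835

I_{3,1} = (4·22.0683439 − 22.1283389) / 3 = 22.0483456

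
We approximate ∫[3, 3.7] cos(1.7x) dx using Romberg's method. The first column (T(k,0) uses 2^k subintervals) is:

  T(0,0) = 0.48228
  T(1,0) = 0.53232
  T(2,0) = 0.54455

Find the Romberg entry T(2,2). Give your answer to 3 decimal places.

Richardson extrapolation on the trapezoidal column (denominator 4−1=3):
T(1,1) = 0.53232 + (0.53232 − 0.48228)/3 = 0.54900
T(2,1) = (4·0.54455 − 0.53232) / 3 = 0.54863
T(2,2) = 0.54863 + (0.54863 − 0.54900)/15 = 0.54861
(Column j=1 coincides with Simpson's rule on the same nodes.)

0.549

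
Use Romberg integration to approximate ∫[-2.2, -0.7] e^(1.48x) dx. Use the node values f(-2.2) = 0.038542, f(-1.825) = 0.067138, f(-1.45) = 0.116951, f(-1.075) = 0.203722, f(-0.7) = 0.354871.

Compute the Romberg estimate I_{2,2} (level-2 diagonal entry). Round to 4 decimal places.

0.2137

I_{0,0} (trapezoid, 1 panel, h=1.5000): 0.295060
I_{1,0} (trapezoid, 2 panels, h=0.7500): 0.235243
I_{2,0} (trapezoid, 4 panels, h=0.3750): 0.219194
I_{1,1} = 0.235243 + (0.235243 − 0.295060)/3 = 0.215304
I_{2,1} = 0.219194 + (0.219194 − 0.235243)/3 = 0.213844
I_{2,2} = 0.213844 + (0.213844 − 0.215304)/15 = 0.213747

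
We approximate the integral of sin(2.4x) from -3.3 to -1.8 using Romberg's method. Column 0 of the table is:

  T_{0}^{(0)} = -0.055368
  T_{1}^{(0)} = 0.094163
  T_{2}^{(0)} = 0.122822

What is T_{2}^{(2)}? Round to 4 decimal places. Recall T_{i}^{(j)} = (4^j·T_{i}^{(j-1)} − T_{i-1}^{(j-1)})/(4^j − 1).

0.1316

T_{1}^{(1)} = 0.094163 + (0.094163 − (-0.055368))/3 = 0.144007
T_{2}^{(1)} = 0.122822 + (0.122822 − 0.094163)/3 = 0.132375
T_{2}^{(2)} = (16·0.132375 − 0.144007) / 15 = 0.131600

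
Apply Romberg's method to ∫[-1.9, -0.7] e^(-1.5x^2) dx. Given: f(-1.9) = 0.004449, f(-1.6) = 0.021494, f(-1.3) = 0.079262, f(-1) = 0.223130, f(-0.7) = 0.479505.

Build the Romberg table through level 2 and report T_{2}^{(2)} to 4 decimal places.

0.1622

T_{0}^{(0)} (trapezoid, 1 panel, h=1.2000): 0.290372
T_{1}^{(0)} (trapezoid, 2 panels, h=0.6000): 0.192743
T_{2}^{(0)} (trapezoid, 4 panels, h=0.3000): 0.169759
T_{1}^{(1)} = 0.192743 + (0.192743 − 0.290372)/3 = 0.160200
T_{2}^{(1)} = 0.169759 + (0.169759 − 0.192743)/3 = 0.162098
T_{2}^{(2)} = 0.162098 + (0.162098 − 0.160200)/15 = 0.162225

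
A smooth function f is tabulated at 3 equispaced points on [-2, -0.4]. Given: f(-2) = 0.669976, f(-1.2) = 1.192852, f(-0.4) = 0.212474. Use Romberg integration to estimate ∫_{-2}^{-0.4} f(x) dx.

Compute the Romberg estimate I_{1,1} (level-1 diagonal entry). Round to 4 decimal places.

1.5077

I_{0,0} (trapezoid, 1 panel, h=1.6000): 0.705960
I_{1,0} (trapezoid, 2 panels, h=0.8000): 1.307262
I_{1,1} = 1.307262 + (1.307262 − 0.705960)/3 = 1.507696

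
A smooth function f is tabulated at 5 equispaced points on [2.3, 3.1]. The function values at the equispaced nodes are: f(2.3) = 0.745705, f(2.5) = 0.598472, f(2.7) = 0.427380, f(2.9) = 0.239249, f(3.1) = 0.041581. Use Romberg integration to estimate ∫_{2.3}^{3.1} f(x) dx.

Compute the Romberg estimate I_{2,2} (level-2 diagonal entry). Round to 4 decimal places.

I_{0,0} (trapezoid, 1 panel, h=0.8000): 0.314914
I_{1,0} (trapezoid, 2 panels, h=0.4000): 0.328409
I_{2,0} (trapezoid, 4 panels, h=0.2000): 0.331749
I_{1,1} = 0.328409 + (0.328409 − 0.314914)/3 = 0.332907
I_{2,1} = 0.331749 + (0.331749 − 0.328409)/3 = 0.332862
I_{2,2} = 0.332862 + (0.332862 − 0.332907)/15 = 0.332859

0.3329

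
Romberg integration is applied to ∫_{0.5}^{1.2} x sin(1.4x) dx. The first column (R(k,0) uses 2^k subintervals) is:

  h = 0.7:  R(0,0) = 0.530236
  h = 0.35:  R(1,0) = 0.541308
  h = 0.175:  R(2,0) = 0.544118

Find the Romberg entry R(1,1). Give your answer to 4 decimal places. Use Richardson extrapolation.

R(1,1) = (4·0.541308 − 0.530236) / 3 = 0.544999

0.5450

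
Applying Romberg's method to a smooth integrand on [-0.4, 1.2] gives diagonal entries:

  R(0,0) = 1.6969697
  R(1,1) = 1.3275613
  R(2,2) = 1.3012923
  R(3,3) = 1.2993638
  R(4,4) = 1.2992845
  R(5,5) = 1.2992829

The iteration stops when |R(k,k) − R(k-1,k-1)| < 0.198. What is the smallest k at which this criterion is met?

k = 2

|R(1,1) − R(0,0)| = 0.3694084 ≥ 0.198
|R(2,2) − R(1,1)| = 0.0262690 < 0.198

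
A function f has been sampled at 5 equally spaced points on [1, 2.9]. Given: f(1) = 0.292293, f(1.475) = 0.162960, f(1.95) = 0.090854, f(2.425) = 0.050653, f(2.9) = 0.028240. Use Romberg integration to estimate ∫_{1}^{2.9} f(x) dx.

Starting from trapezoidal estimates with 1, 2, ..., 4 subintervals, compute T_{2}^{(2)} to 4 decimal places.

T_{0}^{(0)} (trapezoid, 1 panel, h=1.9000): 0.304506
T_{1}^{(0)} (trapezoid, 2 panels, h=0.9500): 0.238564
T_{2}^{(0)} (trapezoid, 4 panels, h=0.4750): 0.220748
T_{1}^{(1)} = 0.238564 + (0.238564 − 0.304506)/3 = 0.216583
T_{2}^{(1)} = 0.220748 + (0.220748 − 0.238564)/3 = 0.214809
T_{2}^{(2)} = 0.214809 + (0.214809 − 0.216583)/15 = 0.214691

0.2147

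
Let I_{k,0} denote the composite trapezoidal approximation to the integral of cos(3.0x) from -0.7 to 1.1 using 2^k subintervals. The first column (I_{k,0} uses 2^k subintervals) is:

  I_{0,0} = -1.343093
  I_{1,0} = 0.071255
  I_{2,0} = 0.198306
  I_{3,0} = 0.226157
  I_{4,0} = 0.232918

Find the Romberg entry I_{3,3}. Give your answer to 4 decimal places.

0.2353

I_{1,1} = (4·0.071255 − (-1.343093)) / 3 = 0.542704
I_{2,1} = (4·0.198306 − 0.071255) / 3 = 0.240656
I_{3,1} = 0.226157 + (0.226157 − 0.198306)/3 = 0.235441
I_{2,2} = (16·0.240656 − 0.542704) / 15 = 0.220519
I_{3,2} = (16·0.235441 − 0.240656) / 15 = 0.235093
I_{3,3} = (64·0.235093 − 0.220519) / 63 = 0.235324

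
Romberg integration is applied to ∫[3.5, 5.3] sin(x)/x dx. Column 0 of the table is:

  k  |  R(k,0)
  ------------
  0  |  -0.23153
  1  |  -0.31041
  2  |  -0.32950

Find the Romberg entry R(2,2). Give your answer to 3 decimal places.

-0.336

Richardson extrapolation on the trapezoidal column (denominator 4−1=3):
R(1,1) = (4·(-0.31041) − (-0.23153)) / 3 = -0.33670
R(2,1) = -0.32950 + (-0.32950 − (-0.31041))/3 = -0.33586
R(2,2) = (16·(-0.33586) − (-0.33670)) / 15 = -0.33580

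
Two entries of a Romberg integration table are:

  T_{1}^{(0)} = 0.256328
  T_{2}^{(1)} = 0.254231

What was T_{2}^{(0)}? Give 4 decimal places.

From T_{2}^{(1)} = (4·T_{2}^{(0)} − T_{1}^{(0)})/3, solve for T_{2}^{(0)}:
4·T_{2}^{(0)} = 3·0.254231 + 0.256328 = 1.019021
T_{2}^{(0)} = 0.254755

0.2548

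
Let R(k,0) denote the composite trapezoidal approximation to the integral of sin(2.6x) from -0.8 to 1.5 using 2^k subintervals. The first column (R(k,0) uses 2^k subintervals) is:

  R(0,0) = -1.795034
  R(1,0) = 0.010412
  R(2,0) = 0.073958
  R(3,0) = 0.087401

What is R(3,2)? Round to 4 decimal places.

Richardson extrapolation on the trapezoidal column (denominator 4−1=3):
R(2,1) = 0.073958 + (0.073958 − 0.010412)/3 = 0.095140
R(3,1) = 0.087401 + (0.087401 − 0.073958)/3 = 0.091882
R(3,2) = (16·0.091882 − 0.095140) / 15 = 0.091665

0.0917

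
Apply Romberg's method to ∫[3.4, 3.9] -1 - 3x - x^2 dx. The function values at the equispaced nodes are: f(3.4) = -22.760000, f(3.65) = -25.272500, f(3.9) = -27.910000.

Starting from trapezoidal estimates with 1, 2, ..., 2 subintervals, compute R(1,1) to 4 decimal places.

R(0,0) (trapezoid, 1 panel, h=0.5000): -12.667500
R(1,0) (trapezoid, 2 panels, h=0.2500): -12.651875
R(1,1) = -12.651875 + (-12.651875 − (-12.667500))/3 = -12.646667

-12.6467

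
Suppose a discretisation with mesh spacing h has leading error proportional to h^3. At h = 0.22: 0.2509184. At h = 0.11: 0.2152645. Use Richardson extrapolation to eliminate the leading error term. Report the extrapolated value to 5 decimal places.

0.21017

The leading error scales as h^3; refining by a factor of 2 reduces it by 2^3 = 8.
Extrapolated value = (8·A(h/2) − A(h)) / (8 − 1)
= (8·0.2152645 − 0.2509184) / 7
= 1.4711976 / 7 = 0.2101711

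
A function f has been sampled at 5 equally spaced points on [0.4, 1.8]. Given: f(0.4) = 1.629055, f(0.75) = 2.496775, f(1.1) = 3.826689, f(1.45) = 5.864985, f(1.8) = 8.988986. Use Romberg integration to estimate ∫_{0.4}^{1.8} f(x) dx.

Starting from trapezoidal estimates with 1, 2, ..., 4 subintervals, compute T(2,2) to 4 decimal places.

6.0328

T(0,0) (trapezoid, 1 panel, h=1.4000): 7.432629
T(1,0) (trapezoid, 2 panels, h=0.7000): 6.394997
T(2,0) (trapezoid, 4 panels, h=0.3500): 6.124114
T(1,1) = 6.394997 + (6.394997 − 7.432629)/3 = 6.049120
T(2,1) = 6.124114 + (6.124114 − 6.394997)/3 = 6.033820
T(2,2) = 6.033820 + (6.033820 − 6.049120)/15 = 6.032800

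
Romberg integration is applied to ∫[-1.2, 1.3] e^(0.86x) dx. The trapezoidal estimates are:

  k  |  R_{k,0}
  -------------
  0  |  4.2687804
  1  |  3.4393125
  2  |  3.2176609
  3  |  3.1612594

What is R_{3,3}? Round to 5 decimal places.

3.14237

Richardson extrapolation on the trapezoidal column (denominator 4−1=3):
R_{1,1} = 3.4393125 + (3.4393125 − 4.2687804)/3 = 3.1628232
R_{2,1} = (4·3.2176609 − 3.4393125) / 3 = 3.1437770
R_{3,1} = 3.1612594 + (3.1612594 − 3.2176609)/3 = 3.1424589
R_{2,2} = (16·3.1437770 − 3.1628232) / 15 = 3.1425073
R_{3,2} = 3.1424589 + (3.1424589 − 3.1437770)/15 = 3.1423710
R_{3,3} = 3.1423710 + (3.1423710 − 3.1425073)/63 = 3.1423688
(Column j=1 coincides with Simpson's rule on the same nodes.)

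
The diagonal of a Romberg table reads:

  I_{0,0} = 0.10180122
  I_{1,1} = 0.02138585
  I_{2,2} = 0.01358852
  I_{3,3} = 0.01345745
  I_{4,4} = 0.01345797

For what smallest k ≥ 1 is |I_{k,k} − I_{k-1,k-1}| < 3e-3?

k = 3

|I_{1,1} − I_{0,0}| = 0.08041537 ≥ 3e-3
|I_{2,2} − I_{1,1}| = 0.00779733 ≥ 3e-3
|I_{3,3} − I_{2,2}| = 0.00013107 < 3e-3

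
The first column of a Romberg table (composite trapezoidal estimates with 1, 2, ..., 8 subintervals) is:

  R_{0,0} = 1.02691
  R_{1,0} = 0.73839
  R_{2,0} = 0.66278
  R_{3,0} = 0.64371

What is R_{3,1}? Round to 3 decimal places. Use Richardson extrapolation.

R_{3,1} = 0.64371 + (0.64371 − 0.66278)/3 = 0.63735
(Column j=1 coincides with Simpson's rule on the same nodes.)

0.637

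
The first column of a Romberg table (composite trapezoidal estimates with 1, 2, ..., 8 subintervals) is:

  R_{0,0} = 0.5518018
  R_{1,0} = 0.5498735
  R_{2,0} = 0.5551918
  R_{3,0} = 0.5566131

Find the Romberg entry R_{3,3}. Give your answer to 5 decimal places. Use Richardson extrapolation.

Richardson extrapolation on the trapezoidal column (denominator 4−1=3):
R_{1,1} = (4·0.5498735 − 0.5518018) / 3 = 0.5492307
R_{2,1} = (4·0.5551918 − 0.5498735) / 3 = 0.5569646
R_{3,1} = (4·0.5566131 − 0.5551918) / 3 = 0.5570869
R_{2,2} = 0.5569646 + (0.5569646 − 0.5492307)/15 = 0.5574802
R_{3,2} = (16·0.5570869 − 0.5569646) / 15 = 0.5570951
R_{3,3} = 0.5570951 + (0.5570951 − 0.5574802)/63 = 0.5570890

0.55709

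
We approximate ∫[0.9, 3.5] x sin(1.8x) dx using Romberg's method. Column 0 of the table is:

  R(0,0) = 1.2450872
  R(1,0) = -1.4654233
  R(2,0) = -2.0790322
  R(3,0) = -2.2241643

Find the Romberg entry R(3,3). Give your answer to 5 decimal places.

-2.27171

Richardson extrapolation on the trapezoidal column (denominator 4−1=3):
R(1,1) = -1.4654233 + (-1.4654233 − 1.2450872)/3 = -2.3689268
R(2,1) = (4·(-2.0790322) − (-1.4654233)) / 3 = -2.2835685
R(3,1) = (4·(-2.2241643) − (-2.0790322)) / 3 = -2.2725417
R(2,2) = (16·(-2.2835685) − (-2.3689268)) / 15 = -2.2778779
R(3,2) = (16·(-2.2725417) − (-2.2835685)) / 15 = -2.2718066
R(3,3) = (64·(-2.2718066) − (-2.2778779)) / 63 = -2.2717102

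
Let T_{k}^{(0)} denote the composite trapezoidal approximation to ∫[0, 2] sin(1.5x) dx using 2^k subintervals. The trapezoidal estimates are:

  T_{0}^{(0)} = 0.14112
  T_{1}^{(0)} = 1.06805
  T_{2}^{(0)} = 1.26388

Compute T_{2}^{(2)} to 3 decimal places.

Richardson extrapolation on the trapezoidal column (denominator 4−1=3):
T_{1}^{(1)} = 1.06805 + (1.06805 − 0.14112)/3 = 1.37703
T_{2}^{(1)} = 1.26388 + (1.26388 − 1.06805)/3 = 1.32916
T_{2}^{(2)} = (16·1.32916 − 1.37703) / 15 = 1.32597

1.326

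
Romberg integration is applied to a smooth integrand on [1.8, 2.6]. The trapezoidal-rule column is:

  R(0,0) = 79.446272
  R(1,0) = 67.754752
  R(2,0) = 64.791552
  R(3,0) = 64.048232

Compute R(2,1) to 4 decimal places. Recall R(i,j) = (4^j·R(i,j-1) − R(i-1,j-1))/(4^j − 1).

63.8038

Richardson extrapolation on the trapezoidal column (denominator 4−1=3):
R(2,1) = 64.791552 + (64.791552 − 67.754752)/3 = 63.803819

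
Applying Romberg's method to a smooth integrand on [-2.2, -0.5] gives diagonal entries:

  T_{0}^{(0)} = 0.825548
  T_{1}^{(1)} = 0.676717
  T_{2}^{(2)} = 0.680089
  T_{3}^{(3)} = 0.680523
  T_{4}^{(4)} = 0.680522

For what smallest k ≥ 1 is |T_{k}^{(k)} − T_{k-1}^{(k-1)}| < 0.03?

|T_{1}^{(1)} − T_{0}^{(0)}| = 0.148831 ≥ 0.03
|T_{2}^{(2)} − T_{1}^{(1)}| = 0.003372 < 0.03

k = 2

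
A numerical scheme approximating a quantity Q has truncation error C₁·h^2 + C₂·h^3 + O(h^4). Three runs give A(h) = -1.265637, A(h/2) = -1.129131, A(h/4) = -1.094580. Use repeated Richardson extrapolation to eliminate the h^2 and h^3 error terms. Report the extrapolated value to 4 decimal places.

-1.0830

First eliminate the h^2 term (factor 2^2 = 4):
  B₁ = (4·(-1.129131) − (-1.265637))/3 = -1.083629
  B₂ = (4·(-1.094580) − (-1.129131))/3 = -1.083063
Then eliminate the h^3 term (factor 2^3 = 8):
  (8·(-1.083063) − (-1.083629))/7 = -1.082982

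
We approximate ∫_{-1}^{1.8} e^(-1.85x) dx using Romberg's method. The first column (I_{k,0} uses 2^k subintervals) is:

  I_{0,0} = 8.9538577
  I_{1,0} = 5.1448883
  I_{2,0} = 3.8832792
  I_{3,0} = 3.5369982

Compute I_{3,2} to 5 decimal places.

3.41883

I_{2,1} = (4·3.8832792 − 5.1448883) / 3 = 3.4627428
I_{3,1} = (4·3.5369982 − 3.8832792) / 3 = 3.4215712
I_{3,2} = 3.4215712 + (3.4215712 − 3.4627428)/15 = 3.4188264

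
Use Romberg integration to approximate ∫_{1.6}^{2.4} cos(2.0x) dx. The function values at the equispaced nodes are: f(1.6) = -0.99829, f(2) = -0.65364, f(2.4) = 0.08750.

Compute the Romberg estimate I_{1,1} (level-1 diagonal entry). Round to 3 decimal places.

I_{0,0} (trapezoid, 1 panel, h=0.8000): -0.36432
I_{1,0} (trapezoid, 2 panels, h=0.4000): -0.44361
I_{1,1} = -0.44361 + (-0.44361 − (-0.36432))/3 = -0.47004

-0.470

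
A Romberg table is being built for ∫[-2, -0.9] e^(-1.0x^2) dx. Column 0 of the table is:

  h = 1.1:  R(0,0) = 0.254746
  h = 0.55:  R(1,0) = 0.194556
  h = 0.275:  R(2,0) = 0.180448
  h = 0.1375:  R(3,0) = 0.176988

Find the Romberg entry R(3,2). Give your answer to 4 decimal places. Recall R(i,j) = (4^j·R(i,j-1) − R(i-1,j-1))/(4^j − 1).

Richardson extrapolation on the trapezoidal column (denominator 4−1=3):
R(2,1) = 0.180448 + (0.180448 − 0.194556)/3 = 0.175745
R(3,1) = 0.176988 + (0.176988 − 0.180448)/3 = 0.175835
R(3,2) = (16·0.175835 − 0.175745) / 15 = 0.175841

0.1758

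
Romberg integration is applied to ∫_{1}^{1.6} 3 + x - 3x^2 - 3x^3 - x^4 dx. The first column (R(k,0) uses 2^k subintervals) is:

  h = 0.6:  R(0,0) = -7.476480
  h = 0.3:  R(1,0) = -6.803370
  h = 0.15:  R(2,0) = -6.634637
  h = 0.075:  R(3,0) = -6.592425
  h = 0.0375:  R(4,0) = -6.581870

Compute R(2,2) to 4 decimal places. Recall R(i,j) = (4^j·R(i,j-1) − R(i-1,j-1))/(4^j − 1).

Richardson extrapolation on the trapezoidal column (denominator 4−1=3):
R(1,1) = (4·(-6.803370) − (-7.476480)) / 3 = -6.579000
R(2,1) = -6.634637 + (-6.634637 − (-6.803370))/3 = -6.578393
R(2,2) = -6.578393 + (-6.578393 − (-6.579000))/15 = -6.578353

-6.5784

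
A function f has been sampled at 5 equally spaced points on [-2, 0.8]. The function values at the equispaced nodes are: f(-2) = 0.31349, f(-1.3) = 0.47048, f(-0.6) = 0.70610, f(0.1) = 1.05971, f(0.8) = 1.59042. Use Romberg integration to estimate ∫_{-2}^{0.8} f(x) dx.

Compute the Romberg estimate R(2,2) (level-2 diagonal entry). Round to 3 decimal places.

R(0,0) (trapezoid, 1 panel, h=2.8000): 2.66547
R(1,0) (trapezoid, 2 panels, h=1.4000): 2.32128
R(2,0) (trapezoid, 4 panels, h=0.7000): 2.23177
R(1,1) = 2.32128 + (2.32128 − 2.66547)/3 = 2.20655
R(2,1) = 2.23177 + (2.23177 − 2.32128)/3 = 2.20193
R(2,2) = 2.20193 + (2.20193 − 2.20655)/15 = 2.20162

2.202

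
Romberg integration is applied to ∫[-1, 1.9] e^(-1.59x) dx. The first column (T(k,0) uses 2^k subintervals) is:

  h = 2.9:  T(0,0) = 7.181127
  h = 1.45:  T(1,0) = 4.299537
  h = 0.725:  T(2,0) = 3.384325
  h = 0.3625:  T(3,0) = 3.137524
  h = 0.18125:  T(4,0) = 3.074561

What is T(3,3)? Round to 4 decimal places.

T(1,1) = (4·4.299537 − 7.181127) / 3 = 3.339007
T(2,1) = (4·3.384325 − 4.299537) / 3 = 3.079254
T(3,1) = (4·3.137524 − 3.384325) / 3 = 3.055257
T(2,2) = 3.079254 + (3.079254 − 3.339007)/15 = 3.061937
T(3,2) = (16·3.055257 − 3.079254) / 15 = 3.053657
T(3,3) = 3.053657 + (3.053657 − 3.061937)/63 = 3.053526
(Column j=1 coincides with Simpson's rule on the same nodes.)

3.0535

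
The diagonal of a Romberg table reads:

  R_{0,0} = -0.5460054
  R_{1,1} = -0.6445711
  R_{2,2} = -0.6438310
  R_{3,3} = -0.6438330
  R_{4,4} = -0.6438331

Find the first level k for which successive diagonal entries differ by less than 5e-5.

k = 3

|R_{1,1} − R_{0,0}| = 0.0985657 ≥ 5e-5
|R_{2,2} − R_{1,1}| = 0.0007401 ≥ 5e-5
|R_{3,3} − R_{2,2}| = 0.0000020 < 5e-5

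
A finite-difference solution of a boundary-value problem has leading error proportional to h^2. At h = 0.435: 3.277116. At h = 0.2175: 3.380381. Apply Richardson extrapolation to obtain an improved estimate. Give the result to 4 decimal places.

The leading error scales as h^2; refining by a factor of 2 reduces it by 2^2 = 4.
Extrapolated value = (4·A(h/2) − A(h)) / (4 − 1)
= (4·3.380381 − 3.277116) / 3
= 10.244408 / 3 = 3.414803

3.4148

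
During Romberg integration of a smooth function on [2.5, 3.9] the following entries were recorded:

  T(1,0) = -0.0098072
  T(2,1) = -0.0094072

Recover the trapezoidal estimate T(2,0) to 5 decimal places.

From T(2,1) = (4·T(2,0) − T(1,0))/3, solve for T(2,0):
4·T(2,0) = 3·(-0.0094072) + (-0.0098072) = -0.0380288
T(2,0) = -0.0095072

-0.00951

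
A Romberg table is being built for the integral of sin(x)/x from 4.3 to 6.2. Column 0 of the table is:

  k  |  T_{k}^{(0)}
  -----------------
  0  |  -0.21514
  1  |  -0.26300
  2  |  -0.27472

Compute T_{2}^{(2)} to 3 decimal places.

-0.279

Richardson extrapolation on the trapezoidal column (denominator 4−1=3):
T_{1}^{(1)} = -0.26300 + (-0.26300 − (-0.21514))/3 = -0.27895
T_{2}^{(1)} = (4·(-0.27472) − (-0.26300)) / 3 = -0.27863
T_{2}^{(2)} = -0.27863 + (-0.27863 − (-0.27895))/15 = -0.27861
(Column j=1 coincides with Simpson's rule on the same nodes.)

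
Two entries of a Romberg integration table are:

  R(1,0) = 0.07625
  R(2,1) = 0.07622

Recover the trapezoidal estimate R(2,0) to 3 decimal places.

From R(2,1) = (4·R(2,0) − R(1,0))/3, solve for R(2,0):
4·R(2,0) = 3·0.07622 + 0.07625 = 0.30491
R(2,0) = 0.07623

0.076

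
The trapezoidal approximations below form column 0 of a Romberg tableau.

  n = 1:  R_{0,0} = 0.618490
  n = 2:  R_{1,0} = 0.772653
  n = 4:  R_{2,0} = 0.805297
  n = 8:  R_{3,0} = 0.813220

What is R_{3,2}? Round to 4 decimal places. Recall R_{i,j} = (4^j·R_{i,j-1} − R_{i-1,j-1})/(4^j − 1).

0.8158

Richardson extrapolation on the trapezoidal column (denominator 4−1=3):
R_{2,1} = (4·0.805297 − 0.772653) / 3 = 0.816178
R_{3,1} = 0.813220 + (0.813220 − 0.805297)/3 = 0.815861
R_{3,2} = (16·0.815861 − 0.816178) / 15 = 0.815840
(Column j=1 coincides with Simpson's rule on the same nodes.)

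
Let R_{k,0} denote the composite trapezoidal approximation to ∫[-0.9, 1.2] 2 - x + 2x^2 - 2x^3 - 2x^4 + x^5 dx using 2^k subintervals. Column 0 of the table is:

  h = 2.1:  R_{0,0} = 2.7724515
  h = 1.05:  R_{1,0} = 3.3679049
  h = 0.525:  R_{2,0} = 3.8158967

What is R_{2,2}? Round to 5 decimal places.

R_{1,1} = (4·3.3679049 − 2.7724515) / 3 = 3.5663894
R_{2,1} = (4·3.8158967 − 3.3679049) / 3 = 3.9652273
R_{2,2} = 3.9652273 + (3.9652273 − 3.5663894)/15 = 3.9918165

3.99182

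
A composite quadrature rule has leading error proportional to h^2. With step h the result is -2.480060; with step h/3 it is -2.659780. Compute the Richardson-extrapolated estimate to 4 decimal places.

The leading error scales as h^2; refining by a factor of 3 reduces it by 3^2 = 9.
Extrapolated value = (9·A(h/3) − A(h)) / (9 − 1)
= (9·(-2.659780) − (-2.480060)) / 8
= -21.457960 / 8 = -2.682245

-2.6822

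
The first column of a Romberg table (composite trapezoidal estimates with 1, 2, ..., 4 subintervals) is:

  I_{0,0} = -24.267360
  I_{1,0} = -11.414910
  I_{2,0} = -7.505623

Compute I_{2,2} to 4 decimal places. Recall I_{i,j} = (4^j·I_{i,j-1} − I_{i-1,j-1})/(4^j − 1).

-6.1406

Richardson extrapolation on the trapezoidal column (denominator 4−1=3):
I_{1,1} = -11.414910 + (-11.414910 − (-24.267360))/3 = -7.130760
I_{2,1} = -7.505623 + (-7.505623 − (-11.414910))/3 = -6.202527
I_{2,2} = (16·(-6.202527) − (-7.130760)) / 15 = -6.140645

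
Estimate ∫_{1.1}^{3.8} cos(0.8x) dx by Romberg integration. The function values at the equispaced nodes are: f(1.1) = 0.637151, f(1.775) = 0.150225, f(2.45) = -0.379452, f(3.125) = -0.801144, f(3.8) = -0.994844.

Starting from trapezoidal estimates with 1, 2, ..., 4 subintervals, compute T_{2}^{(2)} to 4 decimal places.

T_{0}^{(0)} (trapezoid, 1 panel, h=2.7000): -0.482886
T_{1}^{(0)} (trapezoid, 2 panels, h=1.3500): -0.753703
T_{2}^{(0)} (trapezoid, 4 panels, h=0.6750): -0.816222
T_{1}^{(1)} = -0.753703 + (-0.753703 − (-0.482886))/3 = -0.843975
T_{2}^{(1)} = -0.816222 + (-0.816222 − (-0.753703))/3 = -0.837062
T_{2}^{(2)} = -0.837062 + (-0.837062 − (-0.843975))/15 = -0.836601

-0.8366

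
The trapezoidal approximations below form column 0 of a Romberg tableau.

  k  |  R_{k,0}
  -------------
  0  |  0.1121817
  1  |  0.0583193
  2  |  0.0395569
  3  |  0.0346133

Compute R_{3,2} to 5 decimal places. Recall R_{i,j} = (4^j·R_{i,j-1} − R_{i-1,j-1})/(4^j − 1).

0.03294

R_{2,1} = 0.0395569 + (0.0395569 − 0.0583193)/3 = 0.0333028
R_{3,1} = (4·0.0346133 − 0.0395569) / 3 = 0.0329654
R_{3,2} = 0.0329654 + (0.0329654 − 0.0333028)/15 = 0.0329429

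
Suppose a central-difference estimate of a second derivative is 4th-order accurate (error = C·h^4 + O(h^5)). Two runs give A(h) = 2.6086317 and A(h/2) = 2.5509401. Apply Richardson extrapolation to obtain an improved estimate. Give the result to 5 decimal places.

The leading error scales as h^4; refining by a factor of 2 reduces it by 2^4 = 16.
Extrapolated value = (16·A(h/2) − A(h)) / (16 − 1)
= (16·2.5509401 − 2.6086317) / 15
= 38.2064099 / 15 = 2.5470940

2.54709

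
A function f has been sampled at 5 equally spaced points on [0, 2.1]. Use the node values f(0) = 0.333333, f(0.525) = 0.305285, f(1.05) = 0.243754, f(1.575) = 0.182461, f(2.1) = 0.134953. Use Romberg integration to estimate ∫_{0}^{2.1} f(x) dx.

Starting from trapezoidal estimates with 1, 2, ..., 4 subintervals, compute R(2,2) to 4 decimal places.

0.5089

R(0,0) (trapezoid, 1 panel, h=2.1000): 0.491700
R(1,0) (trapezoid, 2 panels, h=1.0500): 0.501792
R(2,0) (trapezoid, 4 panels, h=0.5250): 0.506963
R(1,1) = 0.501792 + (0.501792 − 0.491700)/3 = 0.505156
R(2,1) = 0.506963 + (0.506963 − 0.501792)/3 = 0.508687
R(2,2) = 0.508687 + (0.508687 − 0.505156)/15 = 0.508922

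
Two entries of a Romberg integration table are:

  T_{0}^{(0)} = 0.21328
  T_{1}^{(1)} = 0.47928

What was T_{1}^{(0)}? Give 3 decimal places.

0.413

From T_{1}^{(1)} = (4·T_{1}^{(0)} − T_{0}^{(0)})/3, solve for T_{1}^{(0)}:
4·T_{1}^{(0)} = 3·0.47928 + 0.21328 = 1.65112
T_{1}^{(0)} = 0.41278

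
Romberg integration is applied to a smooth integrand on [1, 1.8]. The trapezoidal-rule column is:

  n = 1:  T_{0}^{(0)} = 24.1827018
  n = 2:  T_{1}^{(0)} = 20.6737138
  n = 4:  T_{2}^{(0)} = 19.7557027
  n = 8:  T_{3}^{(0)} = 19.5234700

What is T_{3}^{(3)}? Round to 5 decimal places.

Richardson extrapolation on the trapezoidal column (denominator 4−1=3):
T_{1}^{(1)} = (4·20.6737138 − 24.1827018) / 3 = 19.5040511
T_{2}^{(1)} = 19.7557027 + (19.7557027 − 20.6737138)/3 = 19.4496990
T_{3}^{(1)} = (4·19.5234700 − 19.7557027) / 3 = 19.4460591
T_{2}^{(2)} = 19.4496990 + (19.4496990 − 19.5040511)/15 = 19.4460755
T_{3}^{(2)} = 19.4460591 + (19.4460591 − 19.4496990)/15 = 19.4458164
T_{3}^{(3)} = 19.4458164 + (19.4458164 − 19.4460755)/63 = 19.4458123

19.44581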